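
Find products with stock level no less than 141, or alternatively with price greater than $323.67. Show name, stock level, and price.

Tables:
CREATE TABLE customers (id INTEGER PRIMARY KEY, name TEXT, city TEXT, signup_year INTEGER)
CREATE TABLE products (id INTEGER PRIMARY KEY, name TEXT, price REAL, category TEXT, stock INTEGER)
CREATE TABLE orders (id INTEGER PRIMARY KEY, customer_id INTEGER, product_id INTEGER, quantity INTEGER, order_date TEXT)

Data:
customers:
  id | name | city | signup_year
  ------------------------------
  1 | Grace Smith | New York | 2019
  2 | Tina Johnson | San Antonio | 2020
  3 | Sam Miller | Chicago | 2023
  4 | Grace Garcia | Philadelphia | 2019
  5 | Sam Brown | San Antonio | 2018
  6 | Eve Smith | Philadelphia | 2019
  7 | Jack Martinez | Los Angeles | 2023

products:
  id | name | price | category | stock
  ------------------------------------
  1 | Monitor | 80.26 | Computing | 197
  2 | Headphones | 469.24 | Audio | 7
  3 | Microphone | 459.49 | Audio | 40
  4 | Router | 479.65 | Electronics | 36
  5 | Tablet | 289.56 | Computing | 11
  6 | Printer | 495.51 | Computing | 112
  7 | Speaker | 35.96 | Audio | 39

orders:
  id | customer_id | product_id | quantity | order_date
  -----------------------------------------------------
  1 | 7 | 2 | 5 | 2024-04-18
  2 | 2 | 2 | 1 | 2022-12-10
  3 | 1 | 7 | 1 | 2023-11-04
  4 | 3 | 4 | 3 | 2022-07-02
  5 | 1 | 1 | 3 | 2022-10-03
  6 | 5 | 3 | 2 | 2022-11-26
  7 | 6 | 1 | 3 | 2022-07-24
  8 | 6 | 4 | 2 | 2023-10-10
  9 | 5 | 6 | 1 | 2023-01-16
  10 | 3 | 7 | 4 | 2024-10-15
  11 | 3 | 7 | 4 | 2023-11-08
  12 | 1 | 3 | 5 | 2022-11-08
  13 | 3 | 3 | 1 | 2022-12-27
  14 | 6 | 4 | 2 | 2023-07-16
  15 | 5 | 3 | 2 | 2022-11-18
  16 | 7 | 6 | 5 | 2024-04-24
SELECT name, stock, price FROM products WHERE stock >= 141 OR price > 323.67

Execution result:
name | stock | price
Monitor | 197 | 80.26
Headphones | 7 | 469.24
Microphone | 40 | 459.49
Router | 36 | 479.65
Printer | 112 | 495.51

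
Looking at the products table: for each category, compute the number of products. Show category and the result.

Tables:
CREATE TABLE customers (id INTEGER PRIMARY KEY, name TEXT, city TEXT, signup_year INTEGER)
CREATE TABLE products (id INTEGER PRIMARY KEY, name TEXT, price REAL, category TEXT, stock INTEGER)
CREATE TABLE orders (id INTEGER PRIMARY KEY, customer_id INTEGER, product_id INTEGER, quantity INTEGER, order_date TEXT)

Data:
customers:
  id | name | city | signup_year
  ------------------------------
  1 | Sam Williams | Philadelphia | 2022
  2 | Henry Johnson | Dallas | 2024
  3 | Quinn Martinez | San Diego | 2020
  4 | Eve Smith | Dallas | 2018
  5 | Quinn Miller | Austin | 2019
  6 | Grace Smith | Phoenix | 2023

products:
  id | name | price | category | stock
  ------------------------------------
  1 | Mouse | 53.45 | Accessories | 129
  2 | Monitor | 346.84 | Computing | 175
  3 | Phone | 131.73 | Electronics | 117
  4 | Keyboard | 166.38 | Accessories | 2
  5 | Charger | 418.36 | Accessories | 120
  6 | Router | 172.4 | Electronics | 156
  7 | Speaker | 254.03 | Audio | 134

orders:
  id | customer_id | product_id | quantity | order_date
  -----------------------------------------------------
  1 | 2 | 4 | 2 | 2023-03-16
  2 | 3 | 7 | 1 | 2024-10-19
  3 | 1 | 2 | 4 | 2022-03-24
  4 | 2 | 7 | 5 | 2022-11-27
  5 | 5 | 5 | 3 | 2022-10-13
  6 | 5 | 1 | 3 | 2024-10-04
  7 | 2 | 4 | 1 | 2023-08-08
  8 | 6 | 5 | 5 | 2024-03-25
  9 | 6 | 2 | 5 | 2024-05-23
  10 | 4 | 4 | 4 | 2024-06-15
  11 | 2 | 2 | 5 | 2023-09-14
SELECT category, COUNT(*) AS n FROM products GROUP BY category

Execution result:
category | n
Accessories | 3
Audio | 1
Computing | 1
Electronics | 2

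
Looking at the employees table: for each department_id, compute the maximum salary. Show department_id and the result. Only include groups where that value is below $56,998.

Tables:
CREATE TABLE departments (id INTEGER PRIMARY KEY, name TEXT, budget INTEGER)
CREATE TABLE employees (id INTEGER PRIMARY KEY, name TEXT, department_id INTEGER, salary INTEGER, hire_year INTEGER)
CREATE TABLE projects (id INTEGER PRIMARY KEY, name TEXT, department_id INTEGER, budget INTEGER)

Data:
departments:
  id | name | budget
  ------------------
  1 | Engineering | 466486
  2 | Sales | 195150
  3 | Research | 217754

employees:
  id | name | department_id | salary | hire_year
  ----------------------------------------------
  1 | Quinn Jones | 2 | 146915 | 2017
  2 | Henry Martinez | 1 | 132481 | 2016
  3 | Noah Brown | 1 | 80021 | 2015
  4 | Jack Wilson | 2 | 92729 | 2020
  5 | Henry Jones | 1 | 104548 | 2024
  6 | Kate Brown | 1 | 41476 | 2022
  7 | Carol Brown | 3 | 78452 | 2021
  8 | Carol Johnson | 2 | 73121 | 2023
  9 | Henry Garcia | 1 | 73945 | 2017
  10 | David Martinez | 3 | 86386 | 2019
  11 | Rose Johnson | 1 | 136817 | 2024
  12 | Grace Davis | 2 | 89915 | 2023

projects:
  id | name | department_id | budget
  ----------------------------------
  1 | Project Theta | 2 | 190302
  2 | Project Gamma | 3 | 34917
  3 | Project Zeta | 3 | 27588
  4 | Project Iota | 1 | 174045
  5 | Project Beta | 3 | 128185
SELECT department_id, MAX(salary) AS max_salary FROM employees GROUP BY department_id HAVING MAX(salary) < 56998

Execution result:
(no rows)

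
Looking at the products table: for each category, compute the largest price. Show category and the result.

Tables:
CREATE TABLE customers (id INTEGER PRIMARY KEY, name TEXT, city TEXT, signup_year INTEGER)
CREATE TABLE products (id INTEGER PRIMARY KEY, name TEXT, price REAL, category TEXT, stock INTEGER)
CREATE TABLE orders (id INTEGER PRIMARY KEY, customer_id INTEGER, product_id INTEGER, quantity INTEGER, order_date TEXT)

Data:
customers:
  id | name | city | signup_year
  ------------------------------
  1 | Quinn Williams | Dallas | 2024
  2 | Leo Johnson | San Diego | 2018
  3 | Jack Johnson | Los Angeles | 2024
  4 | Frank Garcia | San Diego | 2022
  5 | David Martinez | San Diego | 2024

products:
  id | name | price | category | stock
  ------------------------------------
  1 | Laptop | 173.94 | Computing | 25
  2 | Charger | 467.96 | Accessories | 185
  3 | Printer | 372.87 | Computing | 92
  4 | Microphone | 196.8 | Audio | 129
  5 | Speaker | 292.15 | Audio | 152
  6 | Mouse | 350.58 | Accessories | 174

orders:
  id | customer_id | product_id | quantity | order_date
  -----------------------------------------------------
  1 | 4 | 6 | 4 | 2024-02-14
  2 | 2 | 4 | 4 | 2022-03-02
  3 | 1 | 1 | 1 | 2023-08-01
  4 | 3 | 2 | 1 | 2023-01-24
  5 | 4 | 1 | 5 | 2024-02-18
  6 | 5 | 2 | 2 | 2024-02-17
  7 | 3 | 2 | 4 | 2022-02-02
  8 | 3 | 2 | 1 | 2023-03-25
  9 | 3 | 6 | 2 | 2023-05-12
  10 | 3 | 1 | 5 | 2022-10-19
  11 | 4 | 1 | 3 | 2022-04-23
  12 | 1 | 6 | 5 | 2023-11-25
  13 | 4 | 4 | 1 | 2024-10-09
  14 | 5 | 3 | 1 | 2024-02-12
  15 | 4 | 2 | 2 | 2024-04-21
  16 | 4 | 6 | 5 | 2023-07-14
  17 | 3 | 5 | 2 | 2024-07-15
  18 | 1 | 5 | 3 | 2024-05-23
SELECT category, MAX(price) AS max_price FROM products GROUP BY category

Execution result:
category | max_price
Accessories | 467.96
Audio | 292.15
Computing | 372.87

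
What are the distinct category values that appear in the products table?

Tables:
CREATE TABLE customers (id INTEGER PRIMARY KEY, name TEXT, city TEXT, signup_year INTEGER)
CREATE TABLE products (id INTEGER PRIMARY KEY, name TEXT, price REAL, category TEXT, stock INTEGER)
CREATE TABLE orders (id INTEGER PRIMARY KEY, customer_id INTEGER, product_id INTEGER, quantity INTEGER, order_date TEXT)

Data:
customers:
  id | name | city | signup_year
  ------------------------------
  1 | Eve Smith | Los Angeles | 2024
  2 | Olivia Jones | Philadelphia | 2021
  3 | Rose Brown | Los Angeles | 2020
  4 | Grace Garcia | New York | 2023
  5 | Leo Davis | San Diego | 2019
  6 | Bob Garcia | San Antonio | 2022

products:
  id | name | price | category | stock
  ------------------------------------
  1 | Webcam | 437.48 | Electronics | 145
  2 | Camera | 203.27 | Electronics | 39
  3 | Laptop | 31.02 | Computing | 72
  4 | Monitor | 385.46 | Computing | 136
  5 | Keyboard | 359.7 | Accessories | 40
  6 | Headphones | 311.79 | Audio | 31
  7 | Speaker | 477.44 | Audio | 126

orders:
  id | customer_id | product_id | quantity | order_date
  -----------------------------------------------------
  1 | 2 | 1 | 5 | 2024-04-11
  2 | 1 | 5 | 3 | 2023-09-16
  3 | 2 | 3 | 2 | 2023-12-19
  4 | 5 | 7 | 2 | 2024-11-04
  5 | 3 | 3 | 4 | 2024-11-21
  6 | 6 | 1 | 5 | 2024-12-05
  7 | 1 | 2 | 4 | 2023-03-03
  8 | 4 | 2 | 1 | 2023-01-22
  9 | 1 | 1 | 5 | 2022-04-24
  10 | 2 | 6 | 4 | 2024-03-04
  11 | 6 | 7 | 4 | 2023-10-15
SELECT DISTINCT category FROM products

Execution result:
category
Electronics
Computing
Accessories
Audio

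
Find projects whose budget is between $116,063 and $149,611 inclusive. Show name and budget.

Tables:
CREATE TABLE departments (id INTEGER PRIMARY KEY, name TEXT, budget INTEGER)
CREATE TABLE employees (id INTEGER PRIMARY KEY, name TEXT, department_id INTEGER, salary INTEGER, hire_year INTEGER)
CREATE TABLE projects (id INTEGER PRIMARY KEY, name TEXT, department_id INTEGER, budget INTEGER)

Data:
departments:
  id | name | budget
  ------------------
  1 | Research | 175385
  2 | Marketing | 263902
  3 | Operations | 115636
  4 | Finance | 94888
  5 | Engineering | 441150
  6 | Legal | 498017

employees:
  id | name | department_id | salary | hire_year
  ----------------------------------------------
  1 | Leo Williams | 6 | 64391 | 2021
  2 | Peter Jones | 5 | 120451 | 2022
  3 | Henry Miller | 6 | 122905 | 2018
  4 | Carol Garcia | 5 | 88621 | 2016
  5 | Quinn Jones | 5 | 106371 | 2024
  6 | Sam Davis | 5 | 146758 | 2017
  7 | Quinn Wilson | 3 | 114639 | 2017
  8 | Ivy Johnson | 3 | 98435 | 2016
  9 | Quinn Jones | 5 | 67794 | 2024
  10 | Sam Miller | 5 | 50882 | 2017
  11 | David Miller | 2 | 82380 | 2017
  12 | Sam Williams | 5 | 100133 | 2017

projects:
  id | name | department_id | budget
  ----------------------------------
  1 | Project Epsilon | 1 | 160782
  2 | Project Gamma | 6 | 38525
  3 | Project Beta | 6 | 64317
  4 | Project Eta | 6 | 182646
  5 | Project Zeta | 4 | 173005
SELECT name, budget FROM projects WHERE budget BETWEEN 116063 AND 149611

Execution result:
(no rows)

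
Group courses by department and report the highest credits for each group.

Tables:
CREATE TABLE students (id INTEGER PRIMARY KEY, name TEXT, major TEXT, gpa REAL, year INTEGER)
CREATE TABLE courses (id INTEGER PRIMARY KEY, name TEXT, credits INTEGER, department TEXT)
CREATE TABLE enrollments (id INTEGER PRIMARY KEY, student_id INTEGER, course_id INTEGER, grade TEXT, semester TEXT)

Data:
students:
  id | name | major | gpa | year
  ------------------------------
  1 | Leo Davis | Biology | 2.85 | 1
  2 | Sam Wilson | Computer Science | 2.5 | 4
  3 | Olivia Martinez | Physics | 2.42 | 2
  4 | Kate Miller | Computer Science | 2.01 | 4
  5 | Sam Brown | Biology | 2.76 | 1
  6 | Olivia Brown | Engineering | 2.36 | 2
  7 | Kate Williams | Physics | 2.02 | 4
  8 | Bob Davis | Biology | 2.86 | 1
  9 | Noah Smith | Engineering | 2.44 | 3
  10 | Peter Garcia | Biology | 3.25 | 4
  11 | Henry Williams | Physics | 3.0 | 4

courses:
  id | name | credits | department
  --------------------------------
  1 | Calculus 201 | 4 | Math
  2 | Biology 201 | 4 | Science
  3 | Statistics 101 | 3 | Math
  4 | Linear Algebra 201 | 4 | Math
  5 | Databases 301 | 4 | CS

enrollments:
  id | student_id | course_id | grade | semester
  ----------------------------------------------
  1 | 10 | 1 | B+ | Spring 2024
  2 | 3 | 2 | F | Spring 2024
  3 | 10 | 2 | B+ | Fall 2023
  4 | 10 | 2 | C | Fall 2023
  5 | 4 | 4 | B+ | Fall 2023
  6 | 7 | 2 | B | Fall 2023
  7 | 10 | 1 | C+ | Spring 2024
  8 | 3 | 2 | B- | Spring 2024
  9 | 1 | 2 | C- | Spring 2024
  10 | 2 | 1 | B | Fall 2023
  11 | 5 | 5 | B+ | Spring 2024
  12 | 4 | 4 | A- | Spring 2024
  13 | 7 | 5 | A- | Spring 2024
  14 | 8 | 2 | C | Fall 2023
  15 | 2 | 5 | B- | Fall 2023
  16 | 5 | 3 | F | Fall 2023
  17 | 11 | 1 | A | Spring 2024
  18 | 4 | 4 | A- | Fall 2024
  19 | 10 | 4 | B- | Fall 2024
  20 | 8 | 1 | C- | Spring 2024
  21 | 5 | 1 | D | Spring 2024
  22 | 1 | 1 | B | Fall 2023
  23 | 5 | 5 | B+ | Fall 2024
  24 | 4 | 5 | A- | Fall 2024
SELECT department, MAX(credits) AS max_credits FROM courses GROUP BY department

Execution result:
department | max_credits
CS | 4
Math | 4
Science | 4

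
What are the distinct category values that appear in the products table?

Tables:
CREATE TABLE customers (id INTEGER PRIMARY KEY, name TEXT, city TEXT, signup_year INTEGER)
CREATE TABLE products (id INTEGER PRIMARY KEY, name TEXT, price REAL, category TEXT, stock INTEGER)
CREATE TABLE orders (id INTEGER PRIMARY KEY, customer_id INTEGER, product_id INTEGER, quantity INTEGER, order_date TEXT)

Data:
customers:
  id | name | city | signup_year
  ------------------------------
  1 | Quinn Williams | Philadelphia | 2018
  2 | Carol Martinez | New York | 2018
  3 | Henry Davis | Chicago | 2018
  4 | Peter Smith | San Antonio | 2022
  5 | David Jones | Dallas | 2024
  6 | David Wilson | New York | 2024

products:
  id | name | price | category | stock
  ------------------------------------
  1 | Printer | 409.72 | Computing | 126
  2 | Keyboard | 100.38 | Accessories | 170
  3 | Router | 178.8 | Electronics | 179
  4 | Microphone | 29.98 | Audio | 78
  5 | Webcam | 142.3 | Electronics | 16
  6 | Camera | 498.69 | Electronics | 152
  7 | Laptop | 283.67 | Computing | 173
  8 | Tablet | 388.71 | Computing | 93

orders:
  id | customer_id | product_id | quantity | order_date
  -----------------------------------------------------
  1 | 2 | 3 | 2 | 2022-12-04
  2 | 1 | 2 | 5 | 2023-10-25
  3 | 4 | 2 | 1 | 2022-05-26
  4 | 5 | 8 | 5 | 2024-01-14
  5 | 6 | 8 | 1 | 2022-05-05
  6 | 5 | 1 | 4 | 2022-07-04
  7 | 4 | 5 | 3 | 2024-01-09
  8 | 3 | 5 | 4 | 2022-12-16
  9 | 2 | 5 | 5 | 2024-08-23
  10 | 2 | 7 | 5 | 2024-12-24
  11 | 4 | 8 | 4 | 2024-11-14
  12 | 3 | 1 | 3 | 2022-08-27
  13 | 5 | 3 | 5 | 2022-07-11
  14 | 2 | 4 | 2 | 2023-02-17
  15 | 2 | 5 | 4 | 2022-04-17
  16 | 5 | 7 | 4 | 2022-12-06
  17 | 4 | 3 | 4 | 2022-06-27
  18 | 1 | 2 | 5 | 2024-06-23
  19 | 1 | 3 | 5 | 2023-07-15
SELECT DISTINCT category FROM products

Execution result:
category
Computing
Accessories
Electronics
Audio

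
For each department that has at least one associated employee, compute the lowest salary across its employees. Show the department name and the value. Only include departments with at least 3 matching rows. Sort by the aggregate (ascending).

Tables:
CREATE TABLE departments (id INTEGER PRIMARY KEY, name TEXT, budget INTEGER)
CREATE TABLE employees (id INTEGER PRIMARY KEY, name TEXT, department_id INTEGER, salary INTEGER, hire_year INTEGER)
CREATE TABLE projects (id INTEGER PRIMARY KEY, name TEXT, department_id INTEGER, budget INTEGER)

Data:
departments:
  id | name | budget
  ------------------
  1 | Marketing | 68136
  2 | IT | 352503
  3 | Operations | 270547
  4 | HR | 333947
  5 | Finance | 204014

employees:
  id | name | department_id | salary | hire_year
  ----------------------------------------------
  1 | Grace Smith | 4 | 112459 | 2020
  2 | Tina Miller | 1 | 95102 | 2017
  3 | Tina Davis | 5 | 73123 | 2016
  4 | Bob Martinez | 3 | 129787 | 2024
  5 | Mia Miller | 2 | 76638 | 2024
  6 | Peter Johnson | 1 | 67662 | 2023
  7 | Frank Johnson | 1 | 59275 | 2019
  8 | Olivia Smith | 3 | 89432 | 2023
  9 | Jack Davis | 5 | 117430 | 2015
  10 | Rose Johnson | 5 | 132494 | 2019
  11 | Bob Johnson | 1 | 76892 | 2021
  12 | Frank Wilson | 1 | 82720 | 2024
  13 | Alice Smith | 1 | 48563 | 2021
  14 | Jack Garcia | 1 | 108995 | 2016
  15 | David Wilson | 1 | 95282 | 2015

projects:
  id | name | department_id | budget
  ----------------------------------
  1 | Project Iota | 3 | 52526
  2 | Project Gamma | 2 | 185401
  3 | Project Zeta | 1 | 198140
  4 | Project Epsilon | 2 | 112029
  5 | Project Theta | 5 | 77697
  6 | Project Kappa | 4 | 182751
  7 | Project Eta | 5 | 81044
SELECT p.name, MIN(c.salary) AS min_salary FROM employees c JOIN departments p ON c.department_id = p.id GROUP BY p.id, p.name HAVING COUNT(*) >= 3 ORDER BY min_salary ASC

Execution result:
name | min_salary
Marketing | 48563
Finance | 73123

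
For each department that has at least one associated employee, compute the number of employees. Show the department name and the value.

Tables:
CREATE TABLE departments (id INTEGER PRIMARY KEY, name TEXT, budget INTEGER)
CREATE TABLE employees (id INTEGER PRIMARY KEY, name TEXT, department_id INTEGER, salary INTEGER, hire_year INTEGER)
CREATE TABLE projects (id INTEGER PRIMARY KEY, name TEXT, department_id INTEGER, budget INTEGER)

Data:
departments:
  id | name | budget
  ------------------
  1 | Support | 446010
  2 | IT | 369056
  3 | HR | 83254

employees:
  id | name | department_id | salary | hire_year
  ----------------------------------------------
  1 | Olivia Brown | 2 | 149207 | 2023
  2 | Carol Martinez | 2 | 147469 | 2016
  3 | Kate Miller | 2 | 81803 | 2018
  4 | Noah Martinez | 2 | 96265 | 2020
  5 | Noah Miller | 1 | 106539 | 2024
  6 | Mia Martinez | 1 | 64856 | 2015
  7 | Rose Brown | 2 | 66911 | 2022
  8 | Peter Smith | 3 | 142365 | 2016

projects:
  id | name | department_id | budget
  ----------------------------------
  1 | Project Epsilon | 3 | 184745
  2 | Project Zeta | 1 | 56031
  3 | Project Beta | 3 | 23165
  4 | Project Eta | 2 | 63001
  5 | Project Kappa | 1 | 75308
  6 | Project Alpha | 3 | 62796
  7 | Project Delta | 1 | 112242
SELECT p.name, COUNT(*) AS n FROM employees c JOIN departments p ON c.department_id = p.id GROUP BY p.id, p.name

Execution result:
name | n
Support | 2
IT | 5
HR | 1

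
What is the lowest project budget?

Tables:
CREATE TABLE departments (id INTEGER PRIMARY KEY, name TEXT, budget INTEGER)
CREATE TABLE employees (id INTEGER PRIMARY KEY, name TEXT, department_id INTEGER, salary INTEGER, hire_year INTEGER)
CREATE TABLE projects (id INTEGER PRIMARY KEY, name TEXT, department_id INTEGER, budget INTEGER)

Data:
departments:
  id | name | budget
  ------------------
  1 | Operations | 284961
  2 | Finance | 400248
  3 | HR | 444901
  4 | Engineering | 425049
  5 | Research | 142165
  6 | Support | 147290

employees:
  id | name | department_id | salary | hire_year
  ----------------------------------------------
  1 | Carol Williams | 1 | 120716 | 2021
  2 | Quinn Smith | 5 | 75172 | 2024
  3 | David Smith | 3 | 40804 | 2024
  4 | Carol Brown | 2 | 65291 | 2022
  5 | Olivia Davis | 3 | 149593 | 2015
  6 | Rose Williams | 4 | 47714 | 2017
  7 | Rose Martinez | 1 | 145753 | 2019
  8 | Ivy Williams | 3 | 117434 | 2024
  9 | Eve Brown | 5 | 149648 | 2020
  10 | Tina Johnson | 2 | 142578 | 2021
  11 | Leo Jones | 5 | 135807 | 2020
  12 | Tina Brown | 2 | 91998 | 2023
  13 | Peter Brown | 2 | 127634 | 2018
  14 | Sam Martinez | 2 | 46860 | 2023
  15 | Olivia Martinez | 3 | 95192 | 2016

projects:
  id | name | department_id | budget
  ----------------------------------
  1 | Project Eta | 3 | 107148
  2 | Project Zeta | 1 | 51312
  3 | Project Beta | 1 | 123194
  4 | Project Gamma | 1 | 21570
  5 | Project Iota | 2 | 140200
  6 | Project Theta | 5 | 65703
SELECT MIN(budget) FROM projects

Execution result:
21570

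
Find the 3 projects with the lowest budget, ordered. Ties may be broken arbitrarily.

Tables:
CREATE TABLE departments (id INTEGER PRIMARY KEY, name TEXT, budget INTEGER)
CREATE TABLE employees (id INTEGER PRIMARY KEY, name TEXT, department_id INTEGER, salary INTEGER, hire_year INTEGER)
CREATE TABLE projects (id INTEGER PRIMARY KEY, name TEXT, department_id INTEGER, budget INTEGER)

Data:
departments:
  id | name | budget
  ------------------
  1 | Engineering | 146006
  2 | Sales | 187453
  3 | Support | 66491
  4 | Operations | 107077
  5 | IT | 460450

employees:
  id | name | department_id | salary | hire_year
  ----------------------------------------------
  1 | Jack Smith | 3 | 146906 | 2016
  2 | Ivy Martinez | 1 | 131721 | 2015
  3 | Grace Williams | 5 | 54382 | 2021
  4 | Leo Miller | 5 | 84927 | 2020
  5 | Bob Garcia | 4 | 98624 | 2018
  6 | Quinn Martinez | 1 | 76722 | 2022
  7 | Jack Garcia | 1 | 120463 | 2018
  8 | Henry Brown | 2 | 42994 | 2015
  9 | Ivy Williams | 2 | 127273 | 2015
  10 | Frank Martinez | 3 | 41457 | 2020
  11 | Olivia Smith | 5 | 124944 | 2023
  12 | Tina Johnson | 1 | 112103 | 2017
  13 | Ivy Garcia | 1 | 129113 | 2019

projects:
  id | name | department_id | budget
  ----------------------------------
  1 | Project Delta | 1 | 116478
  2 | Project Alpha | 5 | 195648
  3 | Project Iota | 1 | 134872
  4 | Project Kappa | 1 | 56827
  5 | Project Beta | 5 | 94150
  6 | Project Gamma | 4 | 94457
SELECT name, budget FROM projects ORDER BY budget ASC LIMIT 3

Execution result:
name | budget
Project Kappa | 56827
Project Beta | 94150
Project Gamma | 94457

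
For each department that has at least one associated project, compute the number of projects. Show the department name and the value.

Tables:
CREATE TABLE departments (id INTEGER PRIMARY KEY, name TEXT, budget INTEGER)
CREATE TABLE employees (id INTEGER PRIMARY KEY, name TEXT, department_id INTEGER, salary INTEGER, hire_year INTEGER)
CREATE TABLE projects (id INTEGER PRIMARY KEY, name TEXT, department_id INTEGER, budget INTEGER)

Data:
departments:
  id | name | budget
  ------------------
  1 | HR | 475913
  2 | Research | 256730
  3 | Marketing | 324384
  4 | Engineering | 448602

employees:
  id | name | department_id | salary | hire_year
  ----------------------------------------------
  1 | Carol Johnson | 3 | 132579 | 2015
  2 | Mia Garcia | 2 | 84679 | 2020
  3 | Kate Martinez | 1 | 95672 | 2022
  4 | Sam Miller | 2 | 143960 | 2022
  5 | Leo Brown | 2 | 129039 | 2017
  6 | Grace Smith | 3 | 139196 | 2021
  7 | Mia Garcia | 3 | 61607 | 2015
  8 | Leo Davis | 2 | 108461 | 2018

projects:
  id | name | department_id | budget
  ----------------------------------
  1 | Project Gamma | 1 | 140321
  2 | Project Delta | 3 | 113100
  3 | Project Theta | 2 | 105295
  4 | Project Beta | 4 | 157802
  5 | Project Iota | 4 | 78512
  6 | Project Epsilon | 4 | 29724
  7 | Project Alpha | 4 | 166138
SELECT p.name, COUNT(*) AS n FROM projects c JOIN departments p ON c.department_id = p.id GROUP BY p.id, p.name

Execution result:
name | n
HR | 1
Research | 1
Marketing | 1
Engineering | 4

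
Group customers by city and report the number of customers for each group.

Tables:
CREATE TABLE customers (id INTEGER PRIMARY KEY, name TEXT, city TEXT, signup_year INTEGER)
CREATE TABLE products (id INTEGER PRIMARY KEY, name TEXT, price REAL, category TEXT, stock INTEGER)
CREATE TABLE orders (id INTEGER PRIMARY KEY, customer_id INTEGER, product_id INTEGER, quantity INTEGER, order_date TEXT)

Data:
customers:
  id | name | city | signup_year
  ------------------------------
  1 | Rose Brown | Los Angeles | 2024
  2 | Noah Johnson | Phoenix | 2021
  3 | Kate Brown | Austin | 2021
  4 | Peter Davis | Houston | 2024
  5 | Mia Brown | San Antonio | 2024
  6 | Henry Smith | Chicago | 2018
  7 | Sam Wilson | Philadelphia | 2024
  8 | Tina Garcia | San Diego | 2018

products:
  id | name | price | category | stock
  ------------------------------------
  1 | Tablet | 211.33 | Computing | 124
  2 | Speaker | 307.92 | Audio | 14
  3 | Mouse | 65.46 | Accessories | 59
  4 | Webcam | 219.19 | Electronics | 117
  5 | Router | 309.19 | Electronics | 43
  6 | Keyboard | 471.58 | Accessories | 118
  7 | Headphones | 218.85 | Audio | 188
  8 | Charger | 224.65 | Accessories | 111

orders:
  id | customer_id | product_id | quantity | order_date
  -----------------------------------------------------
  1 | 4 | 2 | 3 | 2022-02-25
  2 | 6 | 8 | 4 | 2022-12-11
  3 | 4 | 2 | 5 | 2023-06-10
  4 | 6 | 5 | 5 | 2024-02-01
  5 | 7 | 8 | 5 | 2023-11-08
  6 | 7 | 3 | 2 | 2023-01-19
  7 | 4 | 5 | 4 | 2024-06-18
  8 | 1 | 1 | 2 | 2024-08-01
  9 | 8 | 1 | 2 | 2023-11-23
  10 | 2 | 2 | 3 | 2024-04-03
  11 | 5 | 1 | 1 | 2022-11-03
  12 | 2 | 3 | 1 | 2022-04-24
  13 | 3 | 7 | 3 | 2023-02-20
SELECT city, COUNT(*) AS n FROM customers GROUP BY city

Execution result:
city | n
Austin | 1
Chicago | 1
Houston | 1
Los Angeles | 1
Philadelphia | 1
Phoenix | 1
San Antonio | 1
San Diego | 1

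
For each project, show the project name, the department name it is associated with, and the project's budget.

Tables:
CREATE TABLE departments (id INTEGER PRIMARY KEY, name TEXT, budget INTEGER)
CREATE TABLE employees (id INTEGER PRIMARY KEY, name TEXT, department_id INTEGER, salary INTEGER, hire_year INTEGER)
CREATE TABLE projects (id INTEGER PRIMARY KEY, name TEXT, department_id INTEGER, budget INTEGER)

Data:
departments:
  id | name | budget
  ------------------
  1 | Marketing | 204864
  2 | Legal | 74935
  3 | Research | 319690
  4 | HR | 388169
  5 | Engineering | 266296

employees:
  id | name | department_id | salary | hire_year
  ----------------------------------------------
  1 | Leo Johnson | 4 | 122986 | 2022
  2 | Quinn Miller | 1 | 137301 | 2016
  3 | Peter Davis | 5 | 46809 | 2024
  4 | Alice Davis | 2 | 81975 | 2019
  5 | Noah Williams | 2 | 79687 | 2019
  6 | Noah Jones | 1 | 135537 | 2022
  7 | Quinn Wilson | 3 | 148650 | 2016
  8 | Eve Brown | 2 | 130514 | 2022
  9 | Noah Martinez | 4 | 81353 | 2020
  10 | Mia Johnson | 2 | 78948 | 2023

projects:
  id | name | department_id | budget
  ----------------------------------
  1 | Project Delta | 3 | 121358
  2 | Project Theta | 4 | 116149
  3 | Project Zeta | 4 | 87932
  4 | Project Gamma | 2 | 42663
SELECT c.name, p.name AS department, c.budget FROM projects c JOIN departments p ON c.department_id = p.id

Execution result:
name | department | budget
Project Delta | Research | 121358
Project Theta | HR | 116149
Project Zeta | HR | 87932
Project Gamma | Legal | 42663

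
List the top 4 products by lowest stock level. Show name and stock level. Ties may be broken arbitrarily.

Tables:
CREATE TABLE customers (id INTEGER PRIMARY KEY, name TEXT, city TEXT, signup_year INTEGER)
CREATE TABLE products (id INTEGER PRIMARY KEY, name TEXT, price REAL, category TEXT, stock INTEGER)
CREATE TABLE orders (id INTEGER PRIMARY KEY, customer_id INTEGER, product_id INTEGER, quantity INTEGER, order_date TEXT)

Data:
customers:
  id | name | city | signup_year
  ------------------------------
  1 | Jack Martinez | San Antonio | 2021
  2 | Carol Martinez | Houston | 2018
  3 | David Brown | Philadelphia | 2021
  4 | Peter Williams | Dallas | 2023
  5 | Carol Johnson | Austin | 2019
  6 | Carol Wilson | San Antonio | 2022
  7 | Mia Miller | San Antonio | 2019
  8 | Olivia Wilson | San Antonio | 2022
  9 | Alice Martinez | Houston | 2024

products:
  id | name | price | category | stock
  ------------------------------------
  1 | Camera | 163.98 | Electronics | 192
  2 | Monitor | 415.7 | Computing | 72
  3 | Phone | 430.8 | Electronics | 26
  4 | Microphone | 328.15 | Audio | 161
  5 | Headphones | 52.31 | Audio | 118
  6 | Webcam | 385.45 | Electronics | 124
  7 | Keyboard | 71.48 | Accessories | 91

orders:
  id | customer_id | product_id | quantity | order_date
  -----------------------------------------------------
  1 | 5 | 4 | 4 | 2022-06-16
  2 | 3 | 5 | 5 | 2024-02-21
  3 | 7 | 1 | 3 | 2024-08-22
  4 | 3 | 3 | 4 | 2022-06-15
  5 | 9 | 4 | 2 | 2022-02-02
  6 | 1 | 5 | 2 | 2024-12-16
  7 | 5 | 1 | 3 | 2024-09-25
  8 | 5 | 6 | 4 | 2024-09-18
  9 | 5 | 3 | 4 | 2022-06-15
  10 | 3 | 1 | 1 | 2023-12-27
SELECT name, stock FROM products ORDER BY stock ASC LIMIT 4

Execution result:
name | stock
Phone | 26
Monitor | 72
Keyboard | 91
Headphones | 118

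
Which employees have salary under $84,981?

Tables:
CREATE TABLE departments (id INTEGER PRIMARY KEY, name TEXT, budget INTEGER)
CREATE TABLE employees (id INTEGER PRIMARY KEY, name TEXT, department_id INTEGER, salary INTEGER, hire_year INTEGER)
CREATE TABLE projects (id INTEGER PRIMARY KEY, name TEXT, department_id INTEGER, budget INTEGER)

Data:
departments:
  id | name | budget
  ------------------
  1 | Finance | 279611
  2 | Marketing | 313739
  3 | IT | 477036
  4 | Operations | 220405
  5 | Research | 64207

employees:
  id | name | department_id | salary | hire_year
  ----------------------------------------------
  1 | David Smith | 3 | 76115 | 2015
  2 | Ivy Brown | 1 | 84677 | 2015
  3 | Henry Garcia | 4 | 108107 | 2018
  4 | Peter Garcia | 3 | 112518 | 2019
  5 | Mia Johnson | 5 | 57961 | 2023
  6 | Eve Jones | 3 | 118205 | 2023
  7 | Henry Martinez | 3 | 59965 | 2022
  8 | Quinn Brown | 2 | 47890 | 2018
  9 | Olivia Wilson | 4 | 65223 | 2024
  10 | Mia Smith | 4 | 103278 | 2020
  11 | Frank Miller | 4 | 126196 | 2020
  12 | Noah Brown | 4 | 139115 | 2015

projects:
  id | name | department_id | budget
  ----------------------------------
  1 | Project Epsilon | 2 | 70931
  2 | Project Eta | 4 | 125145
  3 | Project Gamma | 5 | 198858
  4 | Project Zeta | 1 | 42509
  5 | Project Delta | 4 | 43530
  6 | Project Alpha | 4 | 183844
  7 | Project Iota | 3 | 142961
SELECT name, salary FROM employees WHERE salary < 84981

Execution result:
name | salary
David Smith | 76115
Ivy Brown | 84677
Mia Johnson | 57961
Henry Martinez | 59965
Quinn Brown | 47890
Olivia Wilson | 65223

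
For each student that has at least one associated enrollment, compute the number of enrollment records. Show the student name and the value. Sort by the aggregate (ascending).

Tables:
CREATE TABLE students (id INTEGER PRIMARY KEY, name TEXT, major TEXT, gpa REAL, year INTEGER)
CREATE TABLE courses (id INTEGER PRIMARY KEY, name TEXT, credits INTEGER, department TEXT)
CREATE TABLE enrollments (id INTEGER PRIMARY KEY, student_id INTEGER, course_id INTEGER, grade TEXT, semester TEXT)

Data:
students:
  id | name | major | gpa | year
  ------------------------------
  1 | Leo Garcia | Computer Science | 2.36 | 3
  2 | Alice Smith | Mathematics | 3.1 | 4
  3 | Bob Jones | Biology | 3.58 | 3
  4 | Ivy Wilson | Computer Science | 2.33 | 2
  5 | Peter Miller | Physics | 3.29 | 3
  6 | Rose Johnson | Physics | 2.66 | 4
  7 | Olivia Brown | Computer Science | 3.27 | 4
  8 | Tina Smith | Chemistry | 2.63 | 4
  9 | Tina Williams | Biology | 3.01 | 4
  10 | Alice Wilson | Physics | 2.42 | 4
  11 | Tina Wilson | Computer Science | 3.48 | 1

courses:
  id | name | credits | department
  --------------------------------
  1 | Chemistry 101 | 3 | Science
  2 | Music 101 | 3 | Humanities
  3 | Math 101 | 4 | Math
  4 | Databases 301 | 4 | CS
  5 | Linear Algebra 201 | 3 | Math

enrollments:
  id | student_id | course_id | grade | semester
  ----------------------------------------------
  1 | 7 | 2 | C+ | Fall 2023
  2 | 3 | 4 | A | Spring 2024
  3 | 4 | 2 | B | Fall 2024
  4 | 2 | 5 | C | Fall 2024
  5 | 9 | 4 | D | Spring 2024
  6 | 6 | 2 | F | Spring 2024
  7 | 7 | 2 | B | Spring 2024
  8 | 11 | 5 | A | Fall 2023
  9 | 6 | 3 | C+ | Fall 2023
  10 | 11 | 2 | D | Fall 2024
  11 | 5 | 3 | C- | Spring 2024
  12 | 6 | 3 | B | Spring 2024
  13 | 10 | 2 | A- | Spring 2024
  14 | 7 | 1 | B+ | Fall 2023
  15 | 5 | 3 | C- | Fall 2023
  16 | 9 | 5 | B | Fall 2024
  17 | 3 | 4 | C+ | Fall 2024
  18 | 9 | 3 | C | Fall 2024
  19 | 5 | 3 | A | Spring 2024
SELECT p.name, COUNT(*) AS n FROM enrollments c JOIN students p ON c.student_id = p.id GROUP BY p.id, p.name ORDER BY n ASC

Execution result:
name | n
Alice Smith | 1
Ivy Wilson | 1
Alice Wilson | 1
Bob Jones | 2
Tina Wilson | 2
Peter Miller | 3
Rose Johnson | 3
Olivia Brown | 3
Tina Williams | 3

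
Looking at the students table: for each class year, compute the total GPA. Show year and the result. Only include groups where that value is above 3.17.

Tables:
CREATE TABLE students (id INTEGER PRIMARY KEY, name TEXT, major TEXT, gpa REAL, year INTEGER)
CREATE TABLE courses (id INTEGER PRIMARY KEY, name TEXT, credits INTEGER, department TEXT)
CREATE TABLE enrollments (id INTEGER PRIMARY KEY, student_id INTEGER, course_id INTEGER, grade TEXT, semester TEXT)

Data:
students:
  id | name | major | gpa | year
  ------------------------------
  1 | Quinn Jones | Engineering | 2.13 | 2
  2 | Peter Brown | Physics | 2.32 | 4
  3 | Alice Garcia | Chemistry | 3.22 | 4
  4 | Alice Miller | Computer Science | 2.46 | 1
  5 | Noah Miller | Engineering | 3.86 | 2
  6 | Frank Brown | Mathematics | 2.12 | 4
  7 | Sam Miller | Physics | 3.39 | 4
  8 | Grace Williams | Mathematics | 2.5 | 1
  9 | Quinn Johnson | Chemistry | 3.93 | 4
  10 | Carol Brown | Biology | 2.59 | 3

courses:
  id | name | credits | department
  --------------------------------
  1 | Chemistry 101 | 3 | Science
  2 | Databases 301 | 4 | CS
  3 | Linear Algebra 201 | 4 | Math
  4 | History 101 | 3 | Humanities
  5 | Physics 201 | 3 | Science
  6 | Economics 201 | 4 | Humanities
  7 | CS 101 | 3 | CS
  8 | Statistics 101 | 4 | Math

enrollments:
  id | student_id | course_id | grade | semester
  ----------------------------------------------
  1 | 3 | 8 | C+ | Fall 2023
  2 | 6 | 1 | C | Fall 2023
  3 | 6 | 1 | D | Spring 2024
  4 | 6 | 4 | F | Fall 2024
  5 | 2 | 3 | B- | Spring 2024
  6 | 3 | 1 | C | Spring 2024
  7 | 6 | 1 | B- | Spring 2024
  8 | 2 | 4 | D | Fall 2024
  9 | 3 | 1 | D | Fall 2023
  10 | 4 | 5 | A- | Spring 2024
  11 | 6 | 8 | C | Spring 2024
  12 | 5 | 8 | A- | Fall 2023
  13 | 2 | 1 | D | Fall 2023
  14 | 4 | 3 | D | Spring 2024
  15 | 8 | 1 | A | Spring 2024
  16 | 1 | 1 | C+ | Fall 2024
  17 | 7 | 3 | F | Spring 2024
SELECT year, SUM(gpa) AS sum_gpa FROM students GROUP BY year HAVING SUM(gpa) > 3.17

Execution result:
year | sum_gpa
1 | 4.96
2 | 5.99
4 | 14.98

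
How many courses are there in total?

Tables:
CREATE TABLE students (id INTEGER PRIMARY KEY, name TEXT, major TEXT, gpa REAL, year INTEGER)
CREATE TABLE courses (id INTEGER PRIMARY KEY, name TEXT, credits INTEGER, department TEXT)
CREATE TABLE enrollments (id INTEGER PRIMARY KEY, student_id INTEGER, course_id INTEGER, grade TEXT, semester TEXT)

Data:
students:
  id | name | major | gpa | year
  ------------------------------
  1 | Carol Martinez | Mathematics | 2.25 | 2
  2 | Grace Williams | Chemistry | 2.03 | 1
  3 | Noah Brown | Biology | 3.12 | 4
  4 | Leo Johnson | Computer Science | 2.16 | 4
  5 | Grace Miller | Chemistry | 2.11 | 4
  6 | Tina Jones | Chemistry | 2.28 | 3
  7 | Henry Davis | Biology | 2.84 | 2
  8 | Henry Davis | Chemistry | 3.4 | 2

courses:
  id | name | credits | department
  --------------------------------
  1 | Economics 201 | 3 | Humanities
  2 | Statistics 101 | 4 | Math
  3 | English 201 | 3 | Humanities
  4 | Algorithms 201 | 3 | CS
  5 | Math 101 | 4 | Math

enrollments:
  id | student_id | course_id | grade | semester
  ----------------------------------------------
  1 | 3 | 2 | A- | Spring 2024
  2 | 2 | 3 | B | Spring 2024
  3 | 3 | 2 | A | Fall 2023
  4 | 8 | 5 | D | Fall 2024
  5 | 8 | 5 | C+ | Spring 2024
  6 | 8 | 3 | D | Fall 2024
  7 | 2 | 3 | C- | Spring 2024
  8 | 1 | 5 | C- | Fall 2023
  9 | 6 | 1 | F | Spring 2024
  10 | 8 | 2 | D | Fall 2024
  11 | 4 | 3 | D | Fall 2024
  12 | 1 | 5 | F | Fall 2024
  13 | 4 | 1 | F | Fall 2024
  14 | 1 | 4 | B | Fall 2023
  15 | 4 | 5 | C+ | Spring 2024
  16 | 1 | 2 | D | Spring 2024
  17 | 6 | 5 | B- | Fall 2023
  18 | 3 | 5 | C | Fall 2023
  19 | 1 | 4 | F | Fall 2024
SELECT COUNT(*) FROM courses

Execution result:
5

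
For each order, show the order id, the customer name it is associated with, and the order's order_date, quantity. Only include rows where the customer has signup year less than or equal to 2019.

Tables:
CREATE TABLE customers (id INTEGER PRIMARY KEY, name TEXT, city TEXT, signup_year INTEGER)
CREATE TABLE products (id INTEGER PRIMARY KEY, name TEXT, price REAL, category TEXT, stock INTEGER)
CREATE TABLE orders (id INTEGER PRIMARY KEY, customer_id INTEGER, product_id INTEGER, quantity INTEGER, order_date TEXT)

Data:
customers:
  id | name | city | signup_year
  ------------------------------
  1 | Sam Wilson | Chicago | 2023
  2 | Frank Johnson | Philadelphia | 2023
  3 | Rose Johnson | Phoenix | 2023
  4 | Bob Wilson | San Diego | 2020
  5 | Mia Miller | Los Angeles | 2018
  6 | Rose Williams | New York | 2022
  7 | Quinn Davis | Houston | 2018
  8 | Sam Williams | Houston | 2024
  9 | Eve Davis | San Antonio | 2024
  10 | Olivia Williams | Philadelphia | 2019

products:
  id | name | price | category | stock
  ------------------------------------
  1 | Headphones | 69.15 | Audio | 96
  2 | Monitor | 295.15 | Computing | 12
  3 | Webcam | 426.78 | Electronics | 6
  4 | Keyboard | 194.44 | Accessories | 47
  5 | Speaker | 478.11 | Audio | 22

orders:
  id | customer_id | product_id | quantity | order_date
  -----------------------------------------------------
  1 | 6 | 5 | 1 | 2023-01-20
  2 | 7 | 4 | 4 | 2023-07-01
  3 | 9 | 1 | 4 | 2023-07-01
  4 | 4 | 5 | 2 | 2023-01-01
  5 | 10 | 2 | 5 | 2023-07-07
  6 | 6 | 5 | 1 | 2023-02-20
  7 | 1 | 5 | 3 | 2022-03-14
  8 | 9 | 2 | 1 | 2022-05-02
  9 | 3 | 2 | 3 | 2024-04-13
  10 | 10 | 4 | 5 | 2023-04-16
SELECT c.id, p.name AS customer, c.order_date, c.quantity FROM orders c JOIN customers p ON c.customer_id = p.id WHERE p.signup_year <= 2019

Execution result:
id | customer | order_date | quantity
2 | Quinn Davis | 2023-07-01 | 4
5 | Olivia Williams | 2023-07-07 | 5
10 | Olivia Williams | 2023-04-16 | 5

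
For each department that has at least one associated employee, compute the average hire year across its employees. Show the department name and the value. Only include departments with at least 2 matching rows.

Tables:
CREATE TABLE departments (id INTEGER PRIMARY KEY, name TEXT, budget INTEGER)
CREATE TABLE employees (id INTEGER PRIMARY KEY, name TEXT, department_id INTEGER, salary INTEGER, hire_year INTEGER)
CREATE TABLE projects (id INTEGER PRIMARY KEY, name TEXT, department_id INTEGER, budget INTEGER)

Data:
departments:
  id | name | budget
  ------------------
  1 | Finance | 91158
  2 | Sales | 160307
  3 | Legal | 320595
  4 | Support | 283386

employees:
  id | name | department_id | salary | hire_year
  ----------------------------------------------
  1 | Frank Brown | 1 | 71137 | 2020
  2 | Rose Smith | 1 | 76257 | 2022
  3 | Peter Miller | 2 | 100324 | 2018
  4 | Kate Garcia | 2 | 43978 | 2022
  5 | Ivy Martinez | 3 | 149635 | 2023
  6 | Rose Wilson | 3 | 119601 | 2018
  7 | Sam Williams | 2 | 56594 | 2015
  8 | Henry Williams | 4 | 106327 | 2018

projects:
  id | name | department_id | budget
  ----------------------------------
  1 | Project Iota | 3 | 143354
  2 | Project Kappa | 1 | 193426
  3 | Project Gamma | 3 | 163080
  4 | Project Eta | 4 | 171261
SELECT p.name, AVG(c.hire_year) AS avg_hire_year FROM employees c JOIN departments p ON c.department_id = p.id GROUP BY p.id, p.name HAVING COUNT(*) >= 2

Execution result:
name | avg_hire_year
Finance | 2021.00
Sales | 2018.33
Legal | 2020.50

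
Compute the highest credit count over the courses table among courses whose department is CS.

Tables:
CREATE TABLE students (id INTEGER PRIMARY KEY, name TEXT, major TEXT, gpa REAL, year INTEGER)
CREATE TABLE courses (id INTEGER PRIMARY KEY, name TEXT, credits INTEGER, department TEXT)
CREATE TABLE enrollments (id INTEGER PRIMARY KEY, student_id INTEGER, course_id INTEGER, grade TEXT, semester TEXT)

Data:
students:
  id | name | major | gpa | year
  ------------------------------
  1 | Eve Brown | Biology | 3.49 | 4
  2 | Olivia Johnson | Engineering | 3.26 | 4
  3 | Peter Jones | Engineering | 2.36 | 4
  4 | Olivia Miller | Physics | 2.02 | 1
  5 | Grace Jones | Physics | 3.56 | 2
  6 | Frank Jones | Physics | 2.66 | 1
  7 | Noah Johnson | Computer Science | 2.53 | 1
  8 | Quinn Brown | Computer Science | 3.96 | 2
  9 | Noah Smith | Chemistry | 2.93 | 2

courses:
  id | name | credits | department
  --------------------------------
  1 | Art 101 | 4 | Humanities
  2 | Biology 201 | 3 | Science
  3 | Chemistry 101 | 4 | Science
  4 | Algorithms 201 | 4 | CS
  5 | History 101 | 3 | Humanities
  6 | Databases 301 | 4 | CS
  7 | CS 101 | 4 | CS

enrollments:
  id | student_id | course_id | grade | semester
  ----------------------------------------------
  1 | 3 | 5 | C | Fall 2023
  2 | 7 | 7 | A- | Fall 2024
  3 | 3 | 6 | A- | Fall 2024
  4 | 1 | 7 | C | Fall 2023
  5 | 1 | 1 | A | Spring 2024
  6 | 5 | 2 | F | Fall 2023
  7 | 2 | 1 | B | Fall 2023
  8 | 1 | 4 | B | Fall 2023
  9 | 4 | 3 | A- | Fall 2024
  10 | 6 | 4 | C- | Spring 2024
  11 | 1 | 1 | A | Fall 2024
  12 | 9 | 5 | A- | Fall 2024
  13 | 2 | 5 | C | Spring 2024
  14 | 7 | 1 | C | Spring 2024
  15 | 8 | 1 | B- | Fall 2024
SELECT MAX(credits) FROM courses WHERE department = 'CS'

Execution result:
4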